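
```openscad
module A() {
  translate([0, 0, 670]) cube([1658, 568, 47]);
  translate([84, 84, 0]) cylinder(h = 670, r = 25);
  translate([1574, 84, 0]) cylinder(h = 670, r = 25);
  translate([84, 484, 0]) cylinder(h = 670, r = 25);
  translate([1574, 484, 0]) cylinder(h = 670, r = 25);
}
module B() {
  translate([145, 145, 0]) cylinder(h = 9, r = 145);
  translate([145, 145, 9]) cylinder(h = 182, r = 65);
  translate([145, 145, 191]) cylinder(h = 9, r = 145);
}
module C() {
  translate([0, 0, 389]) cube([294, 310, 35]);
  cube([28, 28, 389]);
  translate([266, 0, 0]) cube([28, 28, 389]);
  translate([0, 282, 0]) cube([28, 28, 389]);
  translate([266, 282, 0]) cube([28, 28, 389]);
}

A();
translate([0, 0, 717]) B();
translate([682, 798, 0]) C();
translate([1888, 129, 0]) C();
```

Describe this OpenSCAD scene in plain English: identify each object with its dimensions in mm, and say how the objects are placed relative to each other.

A is a table: top 1658 mm (x) × 568 mm (y), 47 mm thick, upper face at z = 717 mm, on four round legs of 50 mm diameter, each leg's bounding box inset 59 mm from the nearest pair of top edges, running from z = 0 to the bottom of the top.

B is a spool: two coaxial disc flanges of radius 145 mm and thickness 9 mm, joined by a core cylinder of radius 65 mm and height 182 mm. The lower flange rests on z = 0 and the three cylinders share a vertical axis.

C is a four-legged stool. The seat is a 294×310×35 mm slab whose top surface is at z = 424 mm; four square legs, each 28×28 mm in cross-section, run from the floor (z = 0) to the underside of the seat, each flush with a corner of the seat.

The spool is on top of the table. Two stools sit around the table at the +y, +x sides.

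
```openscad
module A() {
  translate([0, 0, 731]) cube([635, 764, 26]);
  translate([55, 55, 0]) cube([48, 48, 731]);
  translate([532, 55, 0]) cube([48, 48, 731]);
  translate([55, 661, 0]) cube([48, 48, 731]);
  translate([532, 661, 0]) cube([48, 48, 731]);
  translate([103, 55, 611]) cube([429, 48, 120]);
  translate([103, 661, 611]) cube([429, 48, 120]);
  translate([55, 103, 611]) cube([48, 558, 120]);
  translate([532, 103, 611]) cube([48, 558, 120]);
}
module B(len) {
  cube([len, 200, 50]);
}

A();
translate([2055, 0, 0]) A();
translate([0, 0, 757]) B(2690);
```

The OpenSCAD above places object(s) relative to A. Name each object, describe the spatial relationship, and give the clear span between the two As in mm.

Second table starts at x = 2055; first ends at x = 635; clear span = 2055 − 635 = 1420 mm.

A is a table. B is a beam. A beam spans the tops of two tables. The clear span between the two tables is 1420 mm.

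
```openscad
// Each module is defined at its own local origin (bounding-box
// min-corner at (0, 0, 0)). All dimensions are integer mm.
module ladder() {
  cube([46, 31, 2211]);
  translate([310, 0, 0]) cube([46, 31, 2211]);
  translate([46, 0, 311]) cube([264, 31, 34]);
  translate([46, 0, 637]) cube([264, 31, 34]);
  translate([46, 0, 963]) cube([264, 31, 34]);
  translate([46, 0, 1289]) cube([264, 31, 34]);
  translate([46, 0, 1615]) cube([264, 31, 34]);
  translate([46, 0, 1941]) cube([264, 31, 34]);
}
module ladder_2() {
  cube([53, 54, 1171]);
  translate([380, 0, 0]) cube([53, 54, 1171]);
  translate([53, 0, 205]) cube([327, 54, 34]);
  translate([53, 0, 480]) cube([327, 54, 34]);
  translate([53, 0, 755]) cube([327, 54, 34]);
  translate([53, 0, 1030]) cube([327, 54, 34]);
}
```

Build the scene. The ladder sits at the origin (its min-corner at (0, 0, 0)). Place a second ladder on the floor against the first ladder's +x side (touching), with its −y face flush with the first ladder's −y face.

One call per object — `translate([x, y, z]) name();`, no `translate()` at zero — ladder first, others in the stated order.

ladder();
translate([356, 0, 0]) ladder_2();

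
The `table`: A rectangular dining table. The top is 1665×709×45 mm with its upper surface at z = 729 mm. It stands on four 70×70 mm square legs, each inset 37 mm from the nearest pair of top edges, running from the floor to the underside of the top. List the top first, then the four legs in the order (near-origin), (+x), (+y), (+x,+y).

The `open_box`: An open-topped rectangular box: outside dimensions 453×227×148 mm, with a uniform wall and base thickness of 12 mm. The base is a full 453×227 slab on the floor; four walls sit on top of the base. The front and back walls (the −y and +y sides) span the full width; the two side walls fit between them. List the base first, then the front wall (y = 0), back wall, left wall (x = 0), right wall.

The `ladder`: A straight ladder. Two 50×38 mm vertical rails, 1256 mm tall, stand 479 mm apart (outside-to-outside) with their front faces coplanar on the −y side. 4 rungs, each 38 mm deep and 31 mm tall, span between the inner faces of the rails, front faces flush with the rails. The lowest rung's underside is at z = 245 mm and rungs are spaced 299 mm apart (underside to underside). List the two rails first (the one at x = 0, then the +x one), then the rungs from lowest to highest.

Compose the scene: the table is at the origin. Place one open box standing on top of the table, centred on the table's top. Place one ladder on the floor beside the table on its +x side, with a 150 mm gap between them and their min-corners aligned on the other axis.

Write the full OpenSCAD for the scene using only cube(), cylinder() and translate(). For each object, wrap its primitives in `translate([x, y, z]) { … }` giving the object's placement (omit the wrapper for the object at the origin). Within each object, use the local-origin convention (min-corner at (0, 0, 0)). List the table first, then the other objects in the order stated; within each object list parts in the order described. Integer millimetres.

translate([0, 0, 684]) cube([1665, 709, 45]);
translate([37, 37, 0]) cube([70, 70, 684]);
translate([1558, 37, 0]) cube([70, 70, 684]);
translate([37, 602, 0]) cube([70, 70, 684]);
translate([1558, 602, 0]) cube([70, 70, 684]);
translate([606, 241, 729]) {
  cube([453, 227, 12]);
  translate([0, 0, 12]) cube([453, 12, 136]);
  translate([0, 215, 12]) cube([453, 12, 136]);
  translate([0, 12, 12]) cube([12, 203, 136]);
  translate([441, 12, 12]) cube([12, 203, 136]);
}
translate([1815, 0, 0]) {
  cube([50, 38, 1256]);
  translate([429, 0, 0]) cube([50, 38, 1256]);
  translate([50, 0, 245]) cube([379, 38, 31]);
  translate([50, 0, 544]) cube([379, 38, 31]);
  translate([50, 0, 843]) cube([379, 38, 31]);
  translate([50, 0, 1142]) cube([379, 38, 31]);
}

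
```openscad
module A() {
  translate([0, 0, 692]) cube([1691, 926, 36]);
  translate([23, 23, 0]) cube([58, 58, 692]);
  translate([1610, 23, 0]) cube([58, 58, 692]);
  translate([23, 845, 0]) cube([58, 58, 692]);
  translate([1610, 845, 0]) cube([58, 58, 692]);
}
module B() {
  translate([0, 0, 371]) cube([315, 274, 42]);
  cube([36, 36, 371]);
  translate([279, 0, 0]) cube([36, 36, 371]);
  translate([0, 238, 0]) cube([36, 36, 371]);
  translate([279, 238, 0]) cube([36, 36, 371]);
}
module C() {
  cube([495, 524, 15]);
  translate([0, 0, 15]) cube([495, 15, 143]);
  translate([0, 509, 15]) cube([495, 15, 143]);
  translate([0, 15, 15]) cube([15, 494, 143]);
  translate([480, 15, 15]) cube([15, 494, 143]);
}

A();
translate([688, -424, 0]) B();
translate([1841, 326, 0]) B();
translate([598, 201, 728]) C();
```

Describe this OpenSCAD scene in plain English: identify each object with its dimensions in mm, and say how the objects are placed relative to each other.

A is a table with a 1691×926 mm rectangular top, 36 mm thick, top surface at z = 728 mm, supported by four 58×58 mm square legs, each inset 23 mm from the nearest pair of top edges, running from the floor.

B is a simple wooden stool: a rectangular seat 315 mm (x) by 274 mm (y), 42 mm thick, top face at z = 413 mm, on four square legs, each 36×36 mm in cross-section. The legs rest on z = 0, each flush with a corner of the seat.

C is an open-topped rectangular box: outside dimensions 495×524×158 mm, with a uniform wall and base thickness of 15 mm. The base is a full 495×524 slab on the floor; four walls sit on top of the base. The front and back walls (the −y and +y sides) span the full width; the two side walls fit between them.

Two stools sit around the table at the −y, +x sides. The open box is on top of the table, centred.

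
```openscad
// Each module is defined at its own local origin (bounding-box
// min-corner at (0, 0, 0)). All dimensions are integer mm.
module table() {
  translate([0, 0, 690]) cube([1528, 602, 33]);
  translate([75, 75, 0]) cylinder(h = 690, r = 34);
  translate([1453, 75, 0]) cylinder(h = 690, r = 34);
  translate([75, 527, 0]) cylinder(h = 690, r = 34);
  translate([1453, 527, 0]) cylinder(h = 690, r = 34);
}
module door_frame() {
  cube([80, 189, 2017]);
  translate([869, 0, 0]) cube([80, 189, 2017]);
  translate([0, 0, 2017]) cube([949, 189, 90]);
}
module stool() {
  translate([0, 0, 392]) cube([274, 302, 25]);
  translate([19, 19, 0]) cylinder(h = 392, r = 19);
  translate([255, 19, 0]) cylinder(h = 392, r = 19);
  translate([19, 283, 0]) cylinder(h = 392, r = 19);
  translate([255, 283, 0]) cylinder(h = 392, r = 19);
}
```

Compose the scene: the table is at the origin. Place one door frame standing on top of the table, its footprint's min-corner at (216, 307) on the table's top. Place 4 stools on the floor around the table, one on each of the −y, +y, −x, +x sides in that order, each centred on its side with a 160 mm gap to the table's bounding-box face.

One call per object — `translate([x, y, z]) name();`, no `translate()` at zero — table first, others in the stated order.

table();
translate([216, 307, 723]) door_frame();
translate([627, -462, 0]) stool();
translate([627, 762, 0]) stool();
translate([-434, 150, 0]) stool();
translate([1688, 150, 0]) stool();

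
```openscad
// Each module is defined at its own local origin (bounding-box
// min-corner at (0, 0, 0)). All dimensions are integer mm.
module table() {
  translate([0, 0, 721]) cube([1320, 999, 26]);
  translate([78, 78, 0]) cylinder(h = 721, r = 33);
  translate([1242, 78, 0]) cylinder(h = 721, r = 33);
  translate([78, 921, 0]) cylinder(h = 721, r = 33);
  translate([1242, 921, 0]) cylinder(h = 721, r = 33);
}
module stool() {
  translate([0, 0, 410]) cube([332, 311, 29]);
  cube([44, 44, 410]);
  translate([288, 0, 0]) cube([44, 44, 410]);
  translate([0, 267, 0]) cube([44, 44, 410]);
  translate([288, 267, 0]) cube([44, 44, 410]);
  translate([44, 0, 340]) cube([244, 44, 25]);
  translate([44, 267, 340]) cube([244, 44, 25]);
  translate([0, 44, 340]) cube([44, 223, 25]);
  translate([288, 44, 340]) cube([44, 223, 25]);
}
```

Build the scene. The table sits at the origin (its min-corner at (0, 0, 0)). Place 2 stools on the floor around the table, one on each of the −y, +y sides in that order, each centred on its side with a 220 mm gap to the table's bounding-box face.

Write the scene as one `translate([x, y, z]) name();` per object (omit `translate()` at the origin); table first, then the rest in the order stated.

table();
translate([494, -531, 0]) stool();
translate([494, 1219, 0]) stool();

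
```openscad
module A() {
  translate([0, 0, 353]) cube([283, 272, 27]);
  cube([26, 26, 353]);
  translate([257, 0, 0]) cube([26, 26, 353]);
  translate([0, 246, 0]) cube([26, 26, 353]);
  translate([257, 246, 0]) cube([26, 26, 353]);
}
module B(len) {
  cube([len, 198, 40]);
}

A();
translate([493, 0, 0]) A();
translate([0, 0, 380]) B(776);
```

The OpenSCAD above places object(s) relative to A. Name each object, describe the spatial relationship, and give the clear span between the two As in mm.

A is a stool. B is a beam. A beam spans the tops of two stools. The clear span between the two stools is 210 mm.

Second stool starts at x = 493; first ends at x = 283; clear span = 493 − 283 = 210 mm.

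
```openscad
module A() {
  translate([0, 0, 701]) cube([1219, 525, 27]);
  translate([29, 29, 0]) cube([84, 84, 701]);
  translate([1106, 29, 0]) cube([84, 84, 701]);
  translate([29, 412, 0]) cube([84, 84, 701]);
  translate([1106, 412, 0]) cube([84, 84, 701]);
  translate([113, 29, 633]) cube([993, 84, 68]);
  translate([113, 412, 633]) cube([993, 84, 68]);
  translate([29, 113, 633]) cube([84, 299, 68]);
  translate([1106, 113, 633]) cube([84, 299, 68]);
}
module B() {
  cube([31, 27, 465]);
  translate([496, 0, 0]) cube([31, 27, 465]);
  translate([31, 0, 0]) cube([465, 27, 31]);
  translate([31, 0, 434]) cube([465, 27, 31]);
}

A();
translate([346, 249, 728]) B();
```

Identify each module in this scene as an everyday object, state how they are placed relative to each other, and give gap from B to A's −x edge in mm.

The picture frame's min-x is at 346; the table's min-x is 0; gap = 346 mm.

A is a table. B is a picture frame. The picture frame is on top of the table, centred. The gap from the picture frame to the table's −x edge is 346 mm.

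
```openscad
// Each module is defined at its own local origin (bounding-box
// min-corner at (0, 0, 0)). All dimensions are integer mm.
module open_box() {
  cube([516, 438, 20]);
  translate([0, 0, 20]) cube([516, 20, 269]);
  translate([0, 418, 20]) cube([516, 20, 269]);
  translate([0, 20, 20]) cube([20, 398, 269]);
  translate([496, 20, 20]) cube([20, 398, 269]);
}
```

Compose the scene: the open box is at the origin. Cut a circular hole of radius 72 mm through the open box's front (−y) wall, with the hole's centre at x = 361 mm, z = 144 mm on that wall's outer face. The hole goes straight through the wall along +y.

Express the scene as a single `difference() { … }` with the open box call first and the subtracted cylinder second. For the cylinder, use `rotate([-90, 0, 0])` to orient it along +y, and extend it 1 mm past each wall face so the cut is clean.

difference() {
  open_box();
  translate([361, -1, 144]) rotate([-90, 0, 0]) cylinder(h = 22, r = 72);
}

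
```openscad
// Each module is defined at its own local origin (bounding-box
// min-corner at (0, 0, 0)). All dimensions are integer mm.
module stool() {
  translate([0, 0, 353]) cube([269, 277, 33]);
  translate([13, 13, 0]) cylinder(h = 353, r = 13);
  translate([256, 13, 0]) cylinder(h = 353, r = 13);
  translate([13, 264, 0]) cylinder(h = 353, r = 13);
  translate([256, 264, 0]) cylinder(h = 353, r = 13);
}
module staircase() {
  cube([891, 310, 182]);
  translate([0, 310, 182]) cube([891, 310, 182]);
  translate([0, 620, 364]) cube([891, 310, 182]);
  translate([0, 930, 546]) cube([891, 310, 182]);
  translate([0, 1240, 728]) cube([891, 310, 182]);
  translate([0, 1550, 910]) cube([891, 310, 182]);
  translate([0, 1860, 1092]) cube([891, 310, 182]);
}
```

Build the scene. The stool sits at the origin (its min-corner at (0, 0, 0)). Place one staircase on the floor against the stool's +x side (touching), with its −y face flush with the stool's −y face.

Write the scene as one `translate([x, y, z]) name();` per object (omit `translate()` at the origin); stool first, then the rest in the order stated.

stool();
translate([269, 0, 0]) staircase();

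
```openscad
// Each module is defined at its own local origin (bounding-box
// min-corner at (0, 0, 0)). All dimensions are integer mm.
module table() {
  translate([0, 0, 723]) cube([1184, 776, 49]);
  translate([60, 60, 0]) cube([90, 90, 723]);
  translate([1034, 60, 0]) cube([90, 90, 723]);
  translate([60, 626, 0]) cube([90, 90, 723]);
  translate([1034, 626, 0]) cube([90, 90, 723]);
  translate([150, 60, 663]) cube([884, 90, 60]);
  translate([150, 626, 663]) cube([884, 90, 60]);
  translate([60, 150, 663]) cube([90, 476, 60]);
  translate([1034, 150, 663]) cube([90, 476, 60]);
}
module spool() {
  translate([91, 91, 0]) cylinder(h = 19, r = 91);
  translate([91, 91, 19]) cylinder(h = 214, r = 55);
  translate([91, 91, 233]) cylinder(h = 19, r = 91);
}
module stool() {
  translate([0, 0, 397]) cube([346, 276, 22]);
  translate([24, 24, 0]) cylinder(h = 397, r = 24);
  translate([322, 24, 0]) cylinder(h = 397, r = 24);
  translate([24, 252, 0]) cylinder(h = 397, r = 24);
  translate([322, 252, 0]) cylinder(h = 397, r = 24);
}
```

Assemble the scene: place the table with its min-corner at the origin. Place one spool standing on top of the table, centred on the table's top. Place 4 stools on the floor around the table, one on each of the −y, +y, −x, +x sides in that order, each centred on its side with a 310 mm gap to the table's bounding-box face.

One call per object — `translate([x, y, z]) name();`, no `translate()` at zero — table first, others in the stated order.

table();
translate([501, 297, 772]) spool();
translate([419, -586, 0]) stool();
translate([419, 1086, 0]) stool();
translate([-656, 250, 0]) stool();
translate([1494, 250, 0]) stool();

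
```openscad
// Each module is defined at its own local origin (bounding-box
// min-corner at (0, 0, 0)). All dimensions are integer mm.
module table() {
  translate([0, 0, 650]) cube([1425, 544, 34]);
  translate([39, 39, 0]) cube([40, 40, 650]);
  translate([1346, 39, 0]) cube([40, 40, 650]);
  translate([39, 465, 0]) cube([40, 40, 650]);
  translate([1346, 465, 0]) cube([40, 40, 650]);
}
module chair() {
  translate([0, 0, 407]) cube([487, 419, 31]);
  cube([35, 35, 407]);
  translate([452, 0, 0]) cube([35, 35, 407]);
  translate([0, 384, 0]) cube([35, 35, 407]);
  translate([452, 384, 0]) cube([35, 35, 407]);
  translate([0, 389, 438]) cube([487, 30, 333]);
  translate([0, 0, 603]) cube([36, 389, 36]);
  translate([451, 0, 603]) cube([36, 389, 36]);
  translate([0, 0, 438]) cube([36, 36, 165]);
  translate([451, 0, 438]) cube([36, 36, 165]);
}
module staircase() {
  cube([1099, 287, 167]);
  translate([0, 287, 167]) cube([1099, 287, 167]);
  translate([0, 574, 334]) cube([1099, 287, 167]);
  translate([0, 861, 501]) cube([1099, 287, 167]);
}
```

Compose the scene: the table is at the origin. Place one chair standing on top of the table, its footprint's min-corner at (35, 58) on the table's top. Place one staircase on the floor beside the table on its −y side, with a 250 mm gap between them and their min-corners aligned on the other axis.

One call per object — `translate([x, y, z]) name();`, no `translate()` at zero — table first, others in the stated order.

table();
translate([35, 58, 684]) chair();
translate([0, -1398, 0]) staircase();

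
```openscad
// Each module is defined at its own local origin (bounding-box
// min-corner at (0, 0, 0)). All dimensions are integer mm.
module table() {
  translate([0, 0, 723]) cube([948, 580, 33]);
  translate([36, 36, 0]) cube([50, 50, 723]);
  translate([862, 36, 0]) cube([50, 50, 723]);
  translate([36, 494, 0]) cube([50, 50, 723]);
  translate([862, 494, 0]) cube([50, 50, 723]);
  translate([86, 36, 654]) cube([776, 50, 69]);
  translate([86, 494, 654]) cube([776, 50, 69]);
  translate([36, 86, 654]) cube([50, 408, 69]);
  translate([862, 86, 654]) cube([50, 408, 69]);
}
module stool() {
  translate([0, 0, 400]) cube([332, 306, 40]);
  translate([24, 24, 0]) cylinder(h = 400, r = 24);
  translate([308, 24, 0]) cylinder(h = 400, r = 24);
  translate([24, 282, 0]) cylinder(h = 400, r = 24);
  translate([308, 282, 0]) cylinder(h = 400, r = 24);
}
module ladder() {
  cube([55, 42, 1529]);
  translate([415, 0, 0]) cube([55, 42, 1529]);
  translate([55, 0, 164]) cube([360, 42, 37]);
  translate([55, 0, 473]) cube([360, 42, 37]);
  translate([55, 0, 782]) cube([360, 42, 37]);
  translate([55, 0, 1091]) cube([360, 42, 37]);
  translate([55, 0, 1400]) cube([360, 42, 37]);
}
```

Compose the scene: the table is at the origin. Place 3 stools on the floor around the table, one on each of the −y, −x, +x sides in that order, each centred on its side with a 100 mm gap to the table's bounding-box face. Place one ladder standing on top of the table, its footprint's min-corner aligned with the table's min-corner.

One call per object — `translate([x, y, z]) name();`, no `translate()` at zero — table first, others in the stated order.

table();
translate([308, -406, 0]) stool();
translate([-432, 137, 0]) stool();
translate([1048, 137, 0]) stool();
translate([0, 0, 756]) ladder();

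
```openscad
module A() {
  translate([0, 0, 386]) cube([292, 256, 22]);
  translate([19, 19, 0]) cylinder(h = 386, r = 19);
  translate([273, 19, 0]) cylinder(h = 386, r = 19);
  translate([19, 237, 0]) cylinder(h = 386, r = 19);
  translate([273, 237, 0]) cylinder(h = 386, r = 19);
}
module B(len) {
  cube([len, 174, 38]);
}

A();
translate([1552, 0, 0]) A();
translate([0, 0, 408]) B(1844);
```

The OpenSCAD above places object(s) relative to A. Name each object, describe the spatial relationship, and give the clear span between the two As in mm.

A is a stool. B is a beam. A beam spans the tops of two stools. The clear span between the two stools is 1260 mm.

Second stool starts at x = 1552; first ends at x = 292; clear span = 1552 − 292 = 1260 mm.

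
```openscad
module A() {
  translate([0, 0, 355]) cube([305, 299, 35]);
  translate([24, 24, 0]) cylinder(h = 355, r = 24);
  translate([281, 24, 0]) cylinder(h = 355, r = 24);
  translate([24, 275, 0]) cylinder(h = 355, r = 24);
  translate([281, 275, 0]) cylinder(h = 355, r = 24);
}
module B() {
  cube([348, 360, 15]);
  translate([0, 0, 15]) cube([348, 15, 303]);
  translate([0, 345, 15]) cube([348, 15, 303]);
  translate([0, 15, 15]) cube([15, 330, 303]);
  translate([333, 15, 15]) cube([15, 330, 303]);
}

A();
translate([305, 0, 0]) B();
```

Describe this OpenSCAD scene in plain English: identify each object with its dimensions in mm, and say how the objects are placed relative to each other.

A is a four-legged stool. The seat is a 305×299×35 mm slab whose top surface is at z = 390 mm; four round legs, each 48 mm in diameter, run from the floor (z = 0) to the underside of the seat, each leg's axis is inset half a diameter from the nearest pair of seat edges (so the leg's bounding box is flush with the corner).

B is an open storage box with external size 348×360×318 mm and wall thickness 15 mm (the base is also 15 mm thick). The base covers the whole footprint; the four walls stand on the base, with the y-facing walls full-width and the x-facing walls fitting between their inner faces.

The open box is against the stool's +x side, with their −y faces flush.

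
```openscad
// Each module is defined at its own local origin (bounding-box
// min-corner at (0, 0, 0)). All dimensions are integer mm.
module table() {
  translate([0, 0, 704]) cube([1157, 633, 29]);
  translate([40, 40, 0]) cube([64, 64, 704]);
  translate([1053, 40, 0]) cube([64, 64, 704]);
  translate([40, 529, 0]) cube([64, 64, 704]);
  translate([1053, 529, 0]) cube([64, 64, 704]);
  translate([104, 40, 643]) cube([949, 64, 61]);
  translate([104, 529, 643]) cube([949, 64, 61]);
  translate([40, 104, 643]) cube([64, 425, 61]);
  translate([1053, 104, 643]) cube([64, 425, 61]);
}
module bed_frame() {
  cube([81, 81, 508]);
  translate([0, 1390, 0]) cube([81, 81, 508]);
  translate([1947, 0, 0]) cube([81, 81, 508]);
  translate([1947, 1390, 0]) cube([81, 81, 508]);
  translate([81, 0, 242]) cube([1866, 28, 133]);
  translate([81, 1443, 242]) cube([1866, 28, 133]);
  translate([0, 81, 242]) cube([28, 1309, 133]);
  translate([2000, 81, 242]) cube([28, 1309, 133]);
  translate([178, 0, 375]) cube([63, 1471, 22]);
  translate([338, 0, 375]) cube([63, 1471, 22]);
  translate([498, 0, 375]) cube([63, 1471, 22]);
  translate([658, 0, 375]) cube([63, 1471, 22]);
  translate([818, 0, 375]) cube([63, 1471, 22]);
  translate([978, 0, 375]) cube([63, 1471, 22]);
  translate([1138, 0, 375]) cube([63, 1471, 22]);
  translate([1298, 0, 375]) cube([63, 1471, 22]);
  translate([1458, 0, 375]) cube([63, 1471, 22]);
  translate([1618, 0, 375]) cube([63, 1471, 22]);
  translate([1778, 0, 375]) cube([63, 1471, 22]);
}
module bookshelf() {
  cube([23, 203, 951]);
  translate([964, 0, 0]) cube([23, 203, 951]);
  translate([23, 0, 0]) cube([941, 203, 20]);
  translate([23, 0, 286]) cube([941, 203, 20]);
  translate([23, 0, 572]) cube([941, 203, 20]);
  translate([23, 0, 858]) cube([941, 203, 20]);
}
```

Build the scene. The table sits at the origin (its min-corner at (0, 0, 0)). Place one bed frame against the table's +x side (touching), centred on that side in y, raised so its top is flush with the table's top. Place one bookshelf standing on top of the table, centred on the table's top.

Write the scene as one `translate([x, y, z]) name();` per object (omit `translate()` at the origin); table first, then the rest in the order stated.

table();
translate([1157, -419, 225]) bed_frame();
translate([85, 215, 733]) bookshelf();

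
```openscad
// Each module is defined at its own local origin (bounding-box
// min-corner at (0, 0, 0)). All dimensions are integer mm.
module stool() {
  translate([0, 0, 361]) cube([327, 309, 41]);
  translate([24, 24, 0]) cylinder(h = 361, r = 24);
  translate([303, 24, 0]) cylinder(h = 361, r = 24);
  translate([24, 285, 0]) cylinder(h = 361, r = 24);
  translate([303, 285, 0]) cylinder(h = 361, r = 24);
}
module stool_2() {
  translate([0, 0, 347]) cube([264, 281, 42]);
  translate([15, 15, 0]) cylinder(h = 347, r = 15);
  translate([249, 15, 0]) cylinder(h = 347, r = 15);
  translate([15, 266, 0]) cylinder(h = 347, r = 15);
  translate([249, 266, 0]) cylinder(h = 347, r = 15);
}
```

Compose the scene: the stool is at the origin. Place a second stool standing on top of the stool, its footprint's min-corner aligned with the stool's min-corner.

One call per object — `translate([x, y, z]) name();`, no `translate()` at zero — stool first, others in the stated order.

stool();
translate([0, 0, 402]) stool_2();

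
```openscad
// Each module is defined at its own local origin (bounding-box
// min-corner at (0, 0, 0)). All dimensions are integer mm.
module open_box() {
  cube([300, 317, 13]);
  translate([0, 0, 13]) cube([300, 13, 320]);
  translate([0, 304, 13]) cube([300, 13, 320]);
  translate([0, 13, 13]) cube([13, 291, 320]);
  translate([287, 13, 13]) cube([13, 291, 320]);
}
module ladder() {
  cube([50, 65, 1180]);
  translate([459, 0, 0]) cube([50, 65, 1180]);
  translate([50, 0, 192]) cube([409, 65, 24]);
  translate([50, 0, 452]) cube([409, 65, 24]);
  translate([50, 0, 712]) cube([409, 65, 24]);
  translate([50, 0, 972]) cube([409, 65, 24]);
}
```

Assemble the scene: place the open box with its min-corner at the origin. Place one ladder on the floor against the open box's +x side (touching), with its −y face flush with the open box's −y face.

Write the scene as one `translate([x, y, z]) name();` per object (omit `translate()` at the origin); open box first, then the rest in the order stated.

open_box();
translate([300, 0, 0]) ladder();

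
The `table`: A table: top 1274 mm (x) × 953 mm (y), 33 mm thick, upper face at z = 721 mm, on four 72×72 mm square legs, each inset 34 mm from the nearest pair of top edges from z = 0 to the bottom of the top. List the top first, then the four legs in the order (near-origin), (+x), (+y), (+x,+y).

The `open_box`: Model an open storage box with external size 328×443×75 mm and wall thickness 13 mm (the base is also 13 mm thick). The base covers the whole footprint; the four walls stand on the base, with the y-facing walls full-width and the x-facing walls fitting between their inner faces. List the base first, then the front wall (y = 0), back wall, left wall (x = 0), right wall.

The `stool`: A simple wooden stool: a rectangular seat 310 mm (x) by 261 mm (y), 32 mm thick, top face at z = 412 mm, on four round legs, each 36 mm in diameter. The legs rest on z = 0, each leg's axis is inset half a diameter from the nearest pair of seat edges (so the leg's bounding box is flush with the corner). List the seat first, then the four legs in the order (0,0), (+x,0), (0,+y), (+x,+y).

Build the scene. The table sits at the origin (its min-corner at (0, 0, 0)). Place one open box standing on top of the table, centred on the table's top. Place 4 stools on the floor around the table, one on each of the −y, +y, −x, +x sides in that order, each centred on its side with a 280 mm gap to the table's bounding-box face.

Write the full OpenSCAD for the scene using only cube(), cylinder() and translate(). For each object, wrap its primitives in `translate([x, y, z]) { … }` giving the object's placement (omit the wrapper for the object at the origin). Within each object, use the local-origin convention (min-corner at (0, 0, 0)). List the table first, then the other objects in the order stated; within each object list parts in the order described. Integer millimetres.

translate([0, 0, 688]) cube([1274, 953, 33]);
translate([34, 34, 0]) cube([72, 72, 688]);
translate([1168, 34, 0]) cube([72, 72, 688]);
translate([34, 847, 0]) cube([72, 72, 688]);
translate([1168, 847, 0]) cube([72, 72, 688]);
translate([473, 255, 721]) {
  cube([328, 443, 13]);
  translate([0, 0, 13]) cube([328, 13, 62]);
  translate([0, 430, 13]) cube([328, 13, 62]);
  translate([0, 13, 13]) cube([13, 417, 62]);
  translate([315, 13, 13]) cube([13, 417, 62]);
}
translate([482, -541, 0]) {
  translate([0, 0, 380]) cube([310, 261, 32]);
  translate([18, 18, 0]) cylinder(h = 380, r = 18);
  translate([292, 18, 0]) cylinder(h = 380, r = 18);
  translate([18, 243, 0]) cylinder(h = 380, r = 18);
  translate([292, 243, 0]) cylinder(h = 380, r = 18);
}
translate([482, 1233, 0]) {
  translate([0, 0, 380]) cube([310, 261, 32]);
  translate([18, 18, 0]) cylinder(h = 380, r = 18);
  translate([292, 18, 0]) cylinder(h = 380, r = 18);
  translate([18, 243, 0]) cylinder(h = 380, r = 18);
  translate([292, 243, 0]) cylinder(h = 380, r = 18);
}
translate([-590, 346, 0]) {
  translate([0, 0, 380]) cube([310, 261, 32]);
  translate([18, 18, 0]) cylinder(h = 380, r = 18);
  translate([292, 18, 0]) cylinder(h = 380, r = 18);
  translate([18, 243, 0]) cylinder(h = 380, r = 18);
  translate([292, 243, 0]) cylinder(h = 380, r = 18);
}
translate([1554, 346, 0]) {
  translate([0, 0, 380]) cube([310, 261, 32]);
  translate([18, 18, 0]) cylinder(h = 380, r = 18);
  translate([292, 18, 0]) cylinder(h = 380, r = 18);
  translate([18, 243, 0]) cylinder(h = 380, r = 18);
  translate([292, 243, 0]) cylinder(h = 380, r = 18);
}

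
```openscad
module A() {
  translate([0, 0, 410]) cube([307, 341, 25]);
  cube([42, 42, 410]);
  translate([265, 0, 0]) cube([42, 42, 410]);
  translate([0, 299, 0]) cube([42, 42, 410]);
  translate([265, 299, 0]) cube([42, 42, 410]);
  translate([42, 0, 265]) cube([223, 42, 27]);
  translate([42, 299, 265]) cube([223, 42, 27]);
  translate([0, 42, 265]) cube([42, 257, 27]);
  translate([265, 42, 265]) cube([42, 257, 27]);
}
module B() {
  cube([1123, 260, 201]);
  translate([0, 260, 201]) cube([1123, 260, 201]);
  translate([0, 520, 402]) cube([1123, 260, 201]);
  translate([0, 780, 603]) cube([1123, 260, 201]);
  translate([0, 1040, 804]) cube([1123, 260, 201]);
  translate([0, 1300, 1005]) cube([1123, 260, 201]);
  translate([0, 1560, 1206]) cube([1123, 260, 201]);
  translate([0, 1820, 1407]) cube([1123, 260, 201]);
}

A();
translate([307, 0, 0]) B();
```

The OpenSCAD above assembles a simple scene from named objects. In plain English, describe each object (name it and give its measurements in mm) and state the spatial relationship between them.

A is a four-legged stool. The seat is 307×341 mm, 25 mm thick, top at z = 435 mm. It stands on four square legs, each 42×42 mm in cross-section, from z = 0 to the seat underside, each flush with a corner of the seat. Four stretchers, 42 mm wide and 27 mm tall, connect adjacent legs with their undersides at z = 265 mm, each running between the inner faces of the legs it joins and aligned with the legs' outer faces on the other axis.

B is a run of 8 identical solid stair steps. Each tread is 1123×260 mm and each step block is 201 mm high. Step 1 rests on the floor; step k is offset from step 1 by (k−1)×260 mm in y and (k−1)×201 mm in z.

The staircase is against the stool's +x side, with their −y faces flush.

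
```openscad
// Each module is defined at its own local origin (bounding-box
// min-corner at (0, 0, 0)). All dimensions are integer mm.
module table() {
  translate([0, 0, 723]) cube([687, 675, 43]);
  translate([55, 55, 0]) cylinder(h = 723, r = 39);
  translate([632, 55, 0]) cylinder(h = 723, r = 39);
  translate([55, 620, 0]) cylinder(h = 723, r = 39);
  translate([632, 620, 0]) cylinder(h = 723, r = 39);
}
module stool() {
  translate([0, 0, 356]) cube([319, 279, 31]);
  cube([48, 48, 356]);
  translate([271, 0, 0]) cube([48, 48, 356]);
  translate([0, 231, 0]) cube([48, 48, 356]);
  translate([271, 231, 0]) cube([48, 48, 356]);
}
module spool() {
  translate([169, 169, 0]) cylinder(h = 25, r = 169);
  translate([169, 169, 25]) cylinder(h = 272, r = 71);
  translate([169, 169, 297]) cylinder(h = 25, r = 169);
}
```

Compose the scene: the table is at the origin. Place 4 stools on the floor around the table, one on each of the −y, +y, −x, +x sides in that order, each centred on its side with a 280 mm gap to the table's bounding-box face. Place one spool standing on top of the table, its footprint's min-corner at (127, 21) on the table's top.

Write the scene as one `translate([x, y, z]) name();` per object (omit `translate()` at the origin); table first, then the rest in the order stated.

table();
translate([184, -559, 0]) stool();
translate([184, 955, 0]) stool();
translate([-599, 198, 0]) stool();
translate([967, 198, 0]) stool();
translate([127, 21, 766]) spool();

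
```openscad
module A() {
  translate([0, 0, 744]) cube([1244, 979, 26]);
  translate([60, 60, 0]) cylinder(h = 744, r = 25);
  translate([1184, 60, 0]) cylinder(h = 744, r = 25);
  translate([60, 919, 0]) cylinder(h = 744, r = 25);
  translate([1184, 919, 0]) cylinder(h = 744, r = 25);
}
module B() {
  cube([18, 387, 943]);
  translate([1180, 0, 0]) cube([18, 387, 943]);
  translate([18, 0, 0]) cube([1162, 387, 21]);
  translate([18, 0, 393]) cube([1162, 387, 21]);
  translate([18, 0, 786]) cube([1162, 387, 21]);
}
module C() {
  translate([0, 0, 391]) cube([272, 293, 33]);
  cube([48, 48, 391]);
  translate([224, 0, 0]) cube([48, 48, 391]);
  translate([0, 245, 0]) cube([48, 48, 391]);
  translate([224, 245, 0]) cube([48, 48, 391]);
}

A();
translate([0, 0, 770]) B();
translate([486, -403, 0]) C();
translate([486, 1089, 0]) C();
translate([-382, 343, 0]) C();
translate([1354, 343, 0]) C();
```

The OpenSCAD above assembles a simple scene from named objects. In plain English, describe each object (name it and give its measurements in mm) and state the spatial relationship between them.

A is a table with a 1244×979 mm rectangular top, 26 mm thick, top surface at z = 770 mm, supported by four round legs of 50 mm diameter, each leg's bounding box inset 35 mm from the nearest pair of top edges, running from the floor.

B is a bookshelf 1198 mm wide overall, 387 mm deep and 943 mm tall. The two sides are 18 mm thick vertical panels. 3 horizontal shelves of 21 mm thickness span between the inner faces of the sides; the lowest shelf sits on the floor and shelves are stacked with a clear vertical gap of 372 mm between each pair.

C is a simple wooden stool: a rectangular seat 272 mm (x) by 293 mm (y), 33 mm thick, top face at z = 424 mm, on four square legs, each 48×48 mm in cross-section. The legs rest on z = 0, each flush with a corner of the seat.

The bookshelf is on top of the table. Four stools sit around the table at the −y, +y, −x, +x sides.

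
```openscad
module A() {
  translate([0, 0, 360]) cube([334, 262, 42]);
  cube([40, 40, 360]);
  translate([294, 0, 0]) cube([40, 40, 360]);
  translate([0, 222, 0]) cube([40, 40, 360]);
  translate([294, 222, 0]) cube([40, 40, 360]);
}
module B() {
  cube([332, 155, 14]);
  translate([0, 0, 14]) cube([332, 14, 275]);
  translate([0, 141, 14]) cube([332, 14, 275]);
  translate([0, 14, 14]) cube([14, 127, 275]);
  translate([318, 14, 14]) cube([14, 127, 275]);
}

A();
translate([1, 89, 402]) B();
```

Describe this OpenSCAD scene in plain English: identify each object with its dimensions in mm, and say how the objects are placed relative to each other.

A is a four-legged stool. The seat is a 334×262×42 mm slab whose top surface is at z = 402 mm; four square legs, each 40×40 mm in cross-section, run from the floor (z = 0) to the underside of the seat, each flush with a corner of the seat.

B is an open storage box with external size 332×155×289 mm and wall thickness 14 mm (the base is also 14 mm thick). The base covers the whole footprint; the four walls stand on the base, with the y-facing walls full-width and the x-facing walls fitting between their inner faces.

The open box is on top of the stool.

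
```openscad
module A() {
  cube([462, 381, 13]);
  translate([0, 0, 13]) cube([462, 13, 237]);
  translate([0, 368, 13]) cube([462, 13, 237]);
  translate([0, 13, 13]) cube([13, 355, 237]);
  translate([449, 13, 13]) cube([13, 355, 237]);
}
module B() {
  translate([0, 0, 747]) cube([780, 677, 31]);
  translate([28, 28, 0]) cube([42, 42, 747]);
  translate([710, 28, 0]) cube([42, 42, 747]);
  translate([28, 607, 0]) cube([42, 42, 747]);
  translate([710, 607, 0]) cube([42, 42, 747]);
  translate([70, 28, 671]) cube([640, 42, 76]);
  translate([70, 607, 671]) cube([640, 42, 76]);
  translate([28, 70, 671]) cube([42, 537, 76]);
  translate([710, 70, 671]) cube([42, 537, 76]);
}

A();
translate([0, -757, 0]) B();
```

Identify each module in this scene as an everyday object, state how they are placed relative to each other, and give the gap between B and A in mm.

The table's nearest face is 80 mm from the open box's −y face.

A is an open box. B is a table. The table is on the floor beside the open box on its −y side. The gap between the table and the open box is 80 mm.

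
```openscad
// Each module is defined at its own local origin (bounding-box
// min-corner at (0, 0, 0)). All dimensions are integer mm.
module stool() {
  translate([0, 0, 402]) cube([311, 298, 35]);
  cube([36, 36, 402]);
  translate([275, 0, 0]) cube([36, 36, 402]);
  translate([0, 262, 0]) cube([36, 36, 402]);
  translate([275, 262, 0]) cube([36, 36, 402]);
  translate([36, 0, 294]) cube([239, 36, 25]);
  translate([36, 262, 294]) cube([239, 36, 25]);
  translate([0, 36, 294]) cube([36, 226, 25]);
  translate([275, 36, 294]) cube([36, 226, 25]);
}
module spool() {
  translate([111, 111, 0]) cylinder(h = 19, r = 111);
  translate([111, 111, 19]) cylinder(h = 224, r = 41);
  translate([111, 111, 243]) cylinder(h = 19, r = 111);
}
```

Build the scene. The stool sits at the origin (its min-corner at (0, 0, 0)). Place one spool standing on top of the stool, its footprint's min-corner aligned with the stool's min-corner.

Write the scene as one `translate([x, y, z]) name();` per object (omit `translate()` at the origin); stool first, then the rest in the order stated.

stool();
translate([0, 0, 437]) spool();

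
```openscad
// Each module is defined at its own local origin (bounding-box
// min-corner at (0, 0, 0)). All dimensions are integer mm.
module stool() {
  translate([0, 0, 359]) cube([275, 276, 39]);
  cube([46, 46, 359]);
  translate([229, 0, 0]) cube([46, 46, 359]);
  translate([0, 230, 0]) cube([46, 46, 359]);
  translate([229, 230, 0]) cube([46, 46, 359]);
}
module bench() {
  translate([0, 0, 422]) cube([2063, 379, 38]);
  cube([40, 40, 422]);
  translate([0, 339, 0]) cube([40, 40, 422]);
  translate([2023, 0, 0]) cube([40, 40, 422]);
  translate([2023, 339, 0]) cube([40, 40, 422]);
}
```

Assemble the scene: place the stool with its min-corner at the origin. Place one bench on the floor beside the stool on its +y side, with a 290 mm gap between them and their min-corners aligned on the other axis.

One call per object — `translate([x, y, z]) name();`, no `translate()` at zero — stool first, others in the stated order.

stool();
translate([0, 566, 0]) bench();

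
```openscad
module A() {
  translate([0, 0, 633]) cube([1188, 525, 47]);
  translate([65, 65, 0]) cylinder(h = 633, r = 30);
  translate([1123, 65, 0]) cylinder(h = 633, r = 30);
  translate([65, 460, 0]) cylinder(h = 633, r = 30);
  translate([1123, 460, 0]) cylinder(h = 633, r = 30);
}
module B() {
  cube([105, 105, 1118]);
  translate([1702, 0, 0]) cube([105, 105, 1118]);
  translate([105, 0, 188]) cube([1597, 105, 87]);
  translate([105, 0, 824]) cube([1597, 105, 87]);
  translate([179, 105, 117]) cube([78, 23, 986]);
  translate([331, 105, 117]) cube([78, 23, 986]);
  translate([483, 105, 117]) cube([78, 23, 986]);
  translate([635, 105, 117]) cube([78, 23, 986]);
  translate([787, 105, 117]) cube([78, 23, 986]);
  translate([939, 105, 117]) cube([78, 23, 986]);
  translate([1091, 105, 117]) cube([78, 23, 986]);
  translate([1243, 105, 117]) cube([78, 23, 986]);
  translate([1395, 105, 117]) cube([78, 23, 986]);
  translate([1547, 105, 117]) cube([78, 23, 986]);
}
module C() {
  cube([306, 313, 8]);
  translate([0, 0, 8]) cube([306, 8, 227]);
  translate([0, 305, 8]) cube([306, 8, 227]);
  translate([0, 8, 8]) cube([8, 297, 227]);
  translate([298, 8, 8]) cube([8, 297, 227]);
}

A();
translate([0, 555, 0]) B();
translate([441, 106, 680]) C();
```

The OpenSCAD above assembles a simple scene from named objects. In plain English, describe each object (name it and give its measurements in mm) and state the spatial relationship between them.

A is a table with a 1188×525 mm rectangular top, 47 mm thick, top surface at z = 680 mm, supported by four round legs of 60 mm diameter, each leg's bounding box inset 35 mm from the nearest pair of top edges, running from the floor.

B is a fence section. Two 105×105 mm posts, 1118 mm tall, stand on the floor with a clear span of 1597 mm between their inner faces. Two horizontal rails of 105×87 mm section span the gap between the posts with their undersides at z = 188 mm and z = 824 mm, flush with the posts' −y face. 10 pickets, each 78 mm wide, 23 mm thick and 986 mm tall, are fixed to the +y face of the rails with their bottoms at z = 117 mm, evenly spaced across the span with equal gaps (rounded down to the nearest mm) at the −x end and between each pair — any rounding remainder accumulates at the +x end.

C is an open storage box with external size 306×313×235 mm and wall thickness 8 mm (the base is also 8 mm thick). The base covers the whole footprint; the four walls stand on the base, with the y-facing walls full-width and the x-facing walls fitting between their inner faces.

The fence section is on the floor beside the table on its +y side. The open box is on top of the table, centred.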